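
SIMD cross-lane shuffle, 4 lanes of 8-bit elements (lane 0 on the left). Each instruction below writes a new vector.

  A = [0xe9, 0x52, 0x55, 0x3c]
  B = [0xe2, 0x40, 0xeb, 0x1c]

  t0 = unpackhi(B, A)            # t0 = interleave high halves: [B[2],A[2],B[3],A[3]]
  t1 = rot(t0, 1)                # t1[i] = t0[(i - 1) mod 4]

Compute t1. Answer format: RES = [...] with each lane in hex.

→ t0 |eb|55|1c|3c|
→ t1 |3c|eb|55|1c|

RES = [ 0x3c  0xeb  0x55  0x1c ]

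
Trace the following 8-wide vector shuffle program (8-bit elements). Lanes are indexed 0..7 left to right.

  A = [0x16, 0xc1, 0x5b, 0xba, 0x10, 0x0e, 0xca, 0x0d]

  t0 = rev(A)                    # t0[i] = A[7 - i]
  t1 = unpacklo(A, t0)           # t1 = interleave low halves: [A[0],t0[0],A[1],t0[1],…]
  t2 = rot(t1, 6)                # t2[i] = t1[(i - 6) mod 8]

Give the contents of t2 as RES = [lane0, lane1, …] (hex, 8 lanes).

  t0: 0d ca 0e 10 ba 5b c1 16
  t1: 16 0d c1 ca 5b 0e ba 10
  t2: c1 ca 5b 0e ba 10 16 0d

RES = [ 0xc1  0xca  0x5b  0x0e  0xba  0x10  0x16  0x0d ]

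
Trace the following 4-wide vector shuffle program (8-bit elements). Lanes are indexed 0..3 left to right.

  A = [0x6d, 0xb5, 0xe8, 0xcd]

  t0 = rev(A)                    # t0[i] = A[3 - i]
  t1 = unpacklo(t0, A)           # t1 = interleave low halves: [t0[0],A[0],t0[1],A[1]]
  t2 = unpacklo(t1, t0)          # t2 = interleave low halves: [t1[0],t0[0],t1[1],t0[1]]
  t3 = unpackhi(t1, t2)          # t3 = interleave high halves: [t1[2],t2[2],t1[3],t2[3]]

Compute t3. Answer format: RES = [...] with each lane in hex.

t0 = [0xcd, 0xe8, 0xb5, 0x6d]
t1 = [0xcd, 0x6d, 0xe8, 0xb5]
t2 = [0xcd, 0xcd, 0x6d, 0xe8]
t3 = [0xe8, 0x6d, 0xb5, 0xe8]

RES = [0xe8, 0x6d, 0xb5, 0xe8]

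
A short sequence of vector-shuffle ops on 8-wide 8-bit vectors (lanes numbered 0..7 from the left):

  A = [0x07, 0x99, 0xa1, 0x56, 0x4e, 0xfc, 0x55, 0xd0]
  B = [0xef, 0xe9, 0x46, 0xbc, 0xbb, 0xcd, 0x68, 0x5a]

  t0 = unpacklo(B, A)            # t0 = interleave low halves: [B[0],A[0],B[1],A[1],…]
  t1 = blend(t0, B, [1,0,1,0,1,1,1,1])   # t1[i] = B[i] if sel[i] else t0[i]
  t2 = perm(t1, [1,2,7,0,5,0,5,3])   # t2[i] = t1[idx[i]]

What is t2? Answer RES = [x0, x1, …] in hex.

→ t0 |ef|07|e9|99|46|a1|bc|56|
→ t1 |ef|07|46|99|bb|cd|68|5a|
→ t2 |07|46|5a|ef|cd|ef|cd|99|

RES = [ 0x07  0x46  0x5a  0xef  0xcd  0xef  0xcd  0x99 ]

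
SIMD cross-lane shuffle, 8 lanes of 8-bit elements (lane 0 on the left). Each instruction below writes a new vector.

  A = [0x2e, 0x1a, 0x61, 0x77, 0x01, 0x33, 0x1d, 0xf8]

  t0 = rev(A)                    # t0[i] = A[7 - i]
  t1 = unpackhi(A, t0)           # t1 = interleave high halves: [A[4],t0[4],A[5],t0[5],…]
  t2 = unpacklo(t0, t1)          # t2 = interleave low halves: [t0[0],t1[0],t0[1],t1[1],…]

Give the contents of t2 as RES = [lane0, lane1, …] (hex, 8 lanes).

RES = [0xf8, 0x01, 0x1d, 0x77, 0x33, 0x33, 0x01, 0x61]

→ t0 |f8|1d|33|01|77|61|1a|2e|
→ t1 |01|77|33|61|1d|1a|f8|2e|
→ t2 |f8|01|1d|77|33|33|01|61|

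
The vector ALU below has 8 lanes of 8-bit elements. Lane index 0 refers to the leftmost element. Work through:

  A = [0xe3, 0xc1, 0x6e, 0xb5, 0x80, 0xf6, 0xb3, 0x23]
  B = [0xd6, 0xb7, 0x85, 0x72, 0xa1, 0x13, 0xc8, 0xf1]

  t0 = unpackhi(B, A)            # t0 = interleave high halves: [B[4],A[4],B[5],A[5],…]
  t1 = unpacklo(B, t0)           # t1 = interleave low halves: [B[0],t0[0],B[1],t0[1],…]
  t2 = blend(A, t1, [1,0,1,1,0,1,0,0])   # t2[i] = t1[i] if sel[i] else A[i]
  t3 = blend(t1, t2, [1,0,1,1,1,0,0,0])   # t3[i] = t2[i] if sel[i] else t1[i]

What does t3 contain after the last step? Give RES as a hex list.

t0 = [0xa1, 0x80, 0x13, 0xf6, 0xc8, 0xb3, 0xf1, 0x23]
t1 = [0xd6, 0xa1, 0xb7, 0x80, 0x85, 0x13, 0x72, 0xf6]
t2 = [0xd6, 0xc1, 0xb7, 0x80, 0x80, 0x13, 0xb3, 0x23]
t3 = [0xd6, 0xa1, 0xb7, 0x80, 0x80, 0x13, 0x72, 0xf6]

RES = [0xd6, 0xa1, 0xb7, 0x80, 0x80, 0x13, 0x72, 0xf6]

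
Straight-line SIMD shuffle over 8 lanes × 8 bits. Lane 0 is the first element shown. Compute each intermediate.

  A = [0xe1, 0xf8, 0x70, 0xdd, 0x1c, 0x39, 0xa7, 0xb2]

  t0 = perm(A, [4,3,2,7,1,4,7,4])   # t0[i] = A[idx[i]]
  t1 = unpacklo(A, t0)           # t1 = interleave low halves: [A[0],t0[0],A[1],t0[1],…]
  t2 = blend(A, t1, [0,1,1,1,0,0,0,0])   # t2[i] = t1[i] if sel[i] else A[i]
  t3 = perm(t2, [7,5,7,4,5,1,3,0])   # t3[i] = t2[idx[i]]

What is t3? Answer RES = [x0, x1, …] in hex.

RES = [ 0xb2  0x39  0xb2  0x1c  0x39  0x1c  0xdd  0xe1 ]

→ t0 |1c|dd|70|b2|f8|1c|b2|1c|
→ t1 |e1|1c|f8|dd|70|70|dd|b2|
→ t2 |e1|1c|f8|dd|1c|39|a7|b2|
→ t3 |b2|39|b2|1c|39|1c|dd|e1|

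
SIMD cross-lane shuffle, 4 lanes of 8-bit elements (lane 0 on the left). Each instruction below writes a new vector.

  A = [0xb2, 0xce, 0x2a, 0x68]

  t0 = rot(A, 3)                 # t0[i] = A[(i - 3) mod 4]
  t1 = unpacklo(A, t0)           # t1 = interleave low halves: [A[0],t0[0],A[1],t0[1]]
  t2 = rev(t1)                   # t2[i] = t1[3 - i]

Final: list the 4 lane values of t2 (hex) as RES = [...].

RES = [ 0x2a  0xce  0xce  0xb2 ]

t0 = [0xce, 0x2a, 0x68, 0xb2]
t1 = [0xb2, 0xce, 0xce, 0x2a]
t2 = [0x2a, 0xce, 0xce, 0xb2]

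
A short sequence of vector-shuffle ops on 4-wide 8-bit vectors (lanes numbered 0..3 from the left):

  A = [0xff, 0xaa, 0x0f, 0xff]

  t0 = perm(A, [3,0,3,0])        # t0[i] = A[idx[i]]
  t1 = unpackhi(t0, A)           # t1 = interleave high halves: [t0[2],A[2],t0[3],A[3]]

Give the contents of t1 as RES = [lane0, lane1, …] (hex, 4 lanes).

  t0: ff ff ff ff
  t1: ff 0f ff ff

RES = [0xff, 0x0f, 0xff, 0xff]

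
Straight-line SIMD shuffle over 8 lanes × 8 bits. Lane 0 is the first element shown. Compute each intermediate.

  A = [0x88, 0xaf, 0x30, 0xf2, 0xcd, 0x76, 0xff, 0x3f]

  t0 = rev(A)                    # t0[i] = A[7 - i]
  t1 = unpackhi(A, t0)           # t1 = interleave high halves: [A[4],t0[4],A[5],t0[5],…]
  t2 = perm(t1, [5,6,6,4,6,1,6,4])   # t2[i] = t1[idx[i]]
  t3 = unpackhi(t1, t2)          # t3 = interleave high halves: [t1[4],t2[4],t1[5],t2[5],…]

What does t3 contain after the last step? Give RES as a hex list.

RES = [0xff, 0x3f, 0xaf, 0xf2, 0x3f, 0x3f, 0x88, 0xff]

  t0: 3f ff 76 cd f2 30 af 88
  t1: cd f2 76 30 ff af 3f 88
  t2: af 3f 3f ff 3f f2 3f ff
  t3: ff 3f af f2 3f 3f 88 ff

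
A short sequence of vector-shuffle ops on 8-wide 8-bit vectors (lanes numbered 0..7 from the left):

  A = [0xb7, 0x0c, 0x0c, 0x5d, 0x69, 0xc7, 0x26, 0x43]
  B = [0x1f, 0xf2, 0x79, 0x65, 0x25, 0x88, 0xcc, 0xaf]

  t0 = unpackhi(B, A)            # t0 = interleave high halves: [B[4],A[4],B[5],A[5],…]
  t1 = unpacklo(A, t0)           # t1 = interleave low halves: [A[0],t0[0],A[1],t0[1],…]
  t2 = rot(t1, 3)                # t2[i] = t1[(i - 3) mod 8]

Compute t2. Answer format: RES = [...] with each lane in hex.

RES = [ 0x88  0x5d  0xc7  0xb7  0x25  0x0c  0x69  0x0c ]

t0 = [0x25, 0x69, 0x88, 0xc7, 0xcc, 0x26, 0xaf, 0x43]
t1 = [0xb7, 0x25, 0x0c, 0x69, 0x0c, 0x88, 0x5d, 0xc7]
t2 = [0x88, 0x5d, 0xc7, 0xb7, 0x25, 0x0c, 0x69, 0x0c]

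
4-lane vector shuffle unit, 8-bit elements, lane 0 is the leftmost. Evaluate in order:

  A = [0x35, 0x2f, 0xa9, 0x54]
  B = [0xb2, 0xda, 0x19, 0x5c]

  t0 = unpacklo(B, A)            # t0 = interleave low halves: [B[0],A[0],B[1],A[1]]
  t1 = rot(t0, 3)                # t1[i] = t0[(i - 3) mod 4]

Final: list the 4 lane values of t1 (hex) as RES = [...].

→ t0 |b2|35|da|2f|
→ t1 |35|da|2f|b2|

RES = [ 0x35  0xda  0x2f  0xb2 ]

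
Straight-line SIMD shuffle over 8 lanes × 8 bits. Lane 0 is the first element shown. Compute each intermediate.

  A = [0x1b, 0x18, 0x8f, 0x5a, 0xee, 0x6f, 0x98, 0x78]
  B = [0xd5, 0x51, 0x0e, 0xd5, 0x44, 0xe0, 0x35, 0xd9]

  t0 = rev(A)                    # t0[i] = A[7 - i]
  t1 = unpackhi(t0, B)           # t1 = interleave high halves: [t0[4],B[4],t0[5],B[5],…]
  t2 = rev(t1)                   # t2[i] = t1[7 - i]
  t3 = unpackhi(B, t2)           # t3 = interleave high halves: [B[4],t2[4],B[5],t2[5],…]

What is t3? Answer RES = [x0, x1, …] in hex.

RES = [ 0x44  0xe0  0xe0  0x8f  0x35  0x44  0xd9  0x5a ]

→ t0 |78|98|6f|ee|5a|8f|18|1b|
→ t1 |5a|44|8f|e0|18|35|1b|d9|
→ t2 |d9|1b|35|18|e0|8f|44|5a|
→ t3 |44|e0|e0|8f|35|44|d9|5a|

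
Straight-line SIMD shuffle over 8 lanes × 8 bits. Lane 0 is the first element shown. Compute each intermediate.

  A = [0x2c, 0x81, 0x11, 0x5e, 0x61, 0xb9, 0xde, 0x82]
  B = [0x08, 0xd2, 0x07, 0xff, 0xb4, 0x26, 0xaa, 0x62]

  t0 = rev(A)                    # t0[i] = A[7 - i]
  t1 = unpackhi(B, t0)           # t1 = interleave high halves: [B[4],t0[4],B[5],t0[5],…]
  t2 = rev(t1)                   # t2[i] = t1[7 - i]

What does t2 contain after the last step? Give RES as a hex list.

t0 = [0x82, 0xde, 0xb9, 0x61, 0x5e, 0x11, 0x81, 0x2c]
t1 = [0xb4, 0x5e, 0x26, 0x11, 0xaa, 0x81, 0x62, 0x2c]
t2 = [0x2c, 0x62, 0x81, 0xaa, 0x11, 0x26, 0x5e, 0xb4]

RES = [ 0x2c  0x62  0x81  0xaa  0x11  0x26  0x5e  0xb4 ]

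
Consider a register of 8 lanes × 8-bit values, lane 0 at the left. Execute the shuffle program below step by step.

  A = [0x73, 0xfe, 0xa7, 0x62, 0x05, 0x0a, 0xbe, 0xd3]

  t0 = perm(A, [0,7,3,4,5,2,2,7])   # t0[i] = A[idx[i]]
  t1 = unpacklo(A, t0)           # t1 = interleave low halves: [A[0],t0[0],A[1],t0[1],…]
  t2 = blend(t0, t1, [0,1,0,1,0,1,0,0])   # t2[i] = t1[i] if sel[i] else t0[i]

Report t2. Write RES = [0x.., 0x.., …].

t0 = [0x73, 0xd3, 0x62, 0x05, 0x0a, 0xa7, 0xa7, 0xd3]
t1 = [0x73, 0x73, 0xfe, 0xd3, 0xa7, 0x62, 0x62, 0x05]
t2 = [0x73, 0x73, 0x62, 0xd3, 0x0a, 0x62, 0xa7, 0xd3]

RES = [0x73, 0x73, 0x62, 0xd3, 0x0a, 0x62, 0xa7, 0xd3]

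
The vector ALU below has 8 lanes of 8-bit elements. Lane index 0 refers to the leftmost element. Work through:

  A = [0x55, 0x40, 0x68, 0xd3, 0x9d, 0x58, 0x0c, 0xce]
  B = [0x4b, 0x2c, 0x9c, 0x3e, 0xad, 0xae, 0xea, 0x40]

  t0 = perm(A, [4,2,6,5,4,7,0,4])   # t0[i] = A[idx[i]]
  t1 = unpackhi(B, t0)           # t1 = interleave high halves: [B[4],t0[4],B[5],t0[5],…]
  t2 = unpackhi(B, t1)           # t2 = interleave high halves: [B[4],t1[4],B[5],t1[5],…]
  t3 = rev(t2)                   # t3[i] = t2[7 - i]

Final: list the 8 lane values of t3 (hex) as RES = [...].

→ t0 |9d|68|0c|58|9d|ce|55|9d|
→ t1 |ad|9d|ae|ce|ea|55|40|9d|
→ t2 |ad|ea|ae|55|ea|40|40|9d|
→ t3 |9d|40|40|ea|55|ae|ea|ad|

RES = [ 0x9d  0x40  0x40  0xea  0x55  0xae  0xea  0xad ]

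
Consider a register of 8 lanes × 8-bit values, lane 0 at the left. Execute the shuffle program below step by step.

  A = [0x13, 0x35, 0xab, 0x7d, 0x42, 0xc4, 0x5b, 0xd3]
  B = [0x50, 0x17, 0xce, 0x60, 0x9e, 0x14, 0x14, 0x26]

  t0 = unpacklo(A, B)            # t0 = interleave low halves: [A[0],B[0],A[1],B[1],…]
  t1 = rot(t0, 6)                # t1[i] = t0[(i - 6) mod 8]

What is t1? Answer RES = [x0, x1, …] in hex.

→ t0 |13|50|35|17|ab|ce|7d|60|
→ t1 |35|17|ab|ce|7d|60|13|50|

RES = [ 0x35  0x17  0xab  0xce  0x7d  0x60  0x13  0x50 ]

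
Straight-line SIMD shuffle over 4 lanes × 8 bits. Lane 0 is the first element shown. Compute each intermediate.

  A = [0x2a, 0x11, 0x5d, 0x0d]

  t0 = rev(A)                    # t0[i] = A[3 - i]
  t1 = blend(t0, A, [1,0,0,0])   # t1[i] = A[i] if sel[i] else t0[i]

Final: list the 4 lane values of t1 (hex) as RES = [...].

RES = [ 0x2a  0x5d  0x11  0x2a ]

→ t0 |0d|5d|11|2a|
→ t1 |2a|5d|11|2a|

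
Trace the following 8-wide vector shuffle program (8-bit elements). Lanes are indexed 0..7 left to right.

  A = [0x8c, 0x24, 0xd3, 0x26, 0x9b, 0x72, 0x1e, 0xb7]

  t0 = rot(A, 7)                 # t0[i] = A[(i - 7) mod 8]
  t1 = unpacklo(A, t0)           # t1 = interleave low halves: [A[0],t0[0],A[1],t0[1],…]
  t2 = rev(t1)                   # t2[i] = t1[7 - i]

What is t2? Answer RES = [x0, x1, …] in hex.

RES = [0x9b, 0x26, 0x26, 0xd3, 0xd3, 0x24, 0x24, 0x8c]

t0 = [0x24, 0xd3, 0x26, 0x9b, 0x72, 0x1e, 0xb7, 0x8c]
t1 = [0x8c, 0x24, 0x24, 0xd3, 0xd3, 0x26, 0x26, 0x9b]
t2 = [0x9b, 0x26, 0x26, 0xd3, 0xd3, 0x24, 0x24, 0x8c]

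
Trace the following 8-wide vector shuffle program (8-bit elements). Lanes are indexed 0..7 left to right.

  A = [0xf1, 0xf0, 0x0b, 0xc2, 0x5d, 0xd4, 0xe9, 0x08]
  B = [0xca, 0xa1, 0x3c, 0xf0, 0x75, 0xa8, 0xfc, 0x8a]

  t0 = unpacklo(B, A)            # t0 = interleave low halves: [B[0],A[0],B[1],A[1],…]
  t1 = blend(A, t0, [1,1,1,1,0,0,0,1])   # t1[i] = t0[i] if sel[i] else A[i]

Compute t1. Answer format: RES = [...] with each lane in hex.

RES = [0xca, 0xf1, 0xa1, 0xf0, 0x5d, 0xd4, 0xe9, 0xc2]

→ t0 |ca|f1|a1|f0|3c|0b|f0|c2|
→ t1 |ca|f1|a1|f0|5d|d4|e9|c2|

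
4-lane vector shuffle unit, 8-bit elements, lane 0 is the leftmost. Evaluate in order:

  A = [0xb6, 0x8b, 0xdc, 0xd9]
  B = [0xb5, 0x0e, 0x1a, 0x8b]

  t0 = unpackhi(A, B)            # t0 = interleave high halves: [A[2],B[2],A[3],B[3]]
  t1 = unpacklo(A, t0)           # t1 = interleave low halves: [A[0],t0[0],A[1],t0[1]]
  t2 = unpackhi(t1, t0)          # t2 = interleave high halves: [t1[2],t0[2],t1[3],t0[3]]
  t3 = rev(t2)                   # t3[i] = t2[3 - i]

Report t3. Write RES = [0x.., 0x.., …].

RES = [ 0x8b  0x1a  0xd9  0x8b ]

t0 = [0xdc, 0x1a, 0xd9, 0x8b]
t1 = [0xb6, 0xdc, 0x8b, 0x1a]
t2 = [0x8b, 0xd9, 0x1a, 0x8b]
t3 = [0x8b, 0x1a, 0xd9, 0x8b]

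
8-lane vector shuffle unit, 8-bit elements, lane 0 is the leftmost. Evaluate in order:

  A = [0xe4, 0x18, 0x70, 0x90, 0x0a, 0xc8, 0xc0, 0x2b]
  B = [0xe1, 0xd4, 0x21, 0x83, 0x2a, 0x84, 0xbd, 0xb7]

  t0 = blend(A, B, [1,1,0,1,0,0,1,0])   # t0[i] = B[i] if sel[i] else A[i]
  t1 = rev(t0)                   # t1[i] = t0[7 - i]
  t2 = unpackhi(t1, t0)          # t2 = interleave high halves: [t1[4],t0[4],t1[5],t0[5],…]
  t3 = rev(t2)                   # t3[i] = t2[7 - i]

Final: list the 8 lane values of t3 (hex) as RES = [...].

→ t0 |e1|d4|70|83|0a|c8|bd|2b|
→ t1 |2b|bd|c8|0a|83|70|d4|e1|
→ t2 |83|0a|70|c8|d4|bd|e1|2b|
→ t3 |2b|e1|bd|d4|c8|70|0a|83|

RES = [0x2b, 0xe1, 0xbd, 0xd4, 0xc8, 0x70, 0x0a, 0x83]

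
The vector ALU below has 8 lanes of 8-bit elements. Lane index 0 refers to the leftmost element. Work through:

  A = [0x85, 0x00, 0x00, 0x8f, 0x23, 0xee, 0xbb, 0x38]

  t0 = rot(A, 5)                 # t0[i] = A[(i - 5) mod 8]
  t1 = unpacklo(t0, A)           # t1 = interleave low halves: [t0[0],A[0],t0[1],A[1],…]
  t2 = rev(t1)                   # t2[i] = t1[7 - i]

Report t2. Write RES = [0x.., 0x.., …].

  t0: 8f 23 ee bb 38 85 00 00
  t1: 8f 85 23 00 ee 00 bb 8f
  t2: 8f bb 00 ee 00 23 85 8f

RES = [ 0x8f  0xbb  0x00  0xee  0x00  0x23  0x85  0x8f ]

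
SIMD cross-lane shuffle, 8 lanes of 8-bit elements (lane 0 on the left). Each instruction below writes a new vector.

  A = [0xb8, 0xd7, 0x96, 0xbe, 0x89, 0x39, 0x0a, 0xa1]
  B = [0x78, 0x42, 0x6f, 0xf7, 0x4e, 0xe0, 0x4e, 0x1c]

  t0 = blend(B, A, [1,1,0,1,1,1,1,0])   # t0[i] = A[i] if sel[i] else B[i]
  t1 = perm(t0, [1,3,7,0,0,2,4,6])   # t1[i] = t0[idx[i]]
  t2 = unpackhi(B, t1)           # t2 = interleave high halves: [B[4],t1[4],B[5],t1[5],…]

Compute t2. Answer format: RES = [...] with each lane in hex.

  t0: b8 d7 6f be 89 39 0a 1c
  t1: d7 be 1c b8 b8 6f 89 0a
  t2: 4e b8 e0 6f 4e 89 1c 0a

RES = [0x4e, 0xb8, 0xe0, 0x6f, 0x4e, 0x89, 0x1c, 0x0a]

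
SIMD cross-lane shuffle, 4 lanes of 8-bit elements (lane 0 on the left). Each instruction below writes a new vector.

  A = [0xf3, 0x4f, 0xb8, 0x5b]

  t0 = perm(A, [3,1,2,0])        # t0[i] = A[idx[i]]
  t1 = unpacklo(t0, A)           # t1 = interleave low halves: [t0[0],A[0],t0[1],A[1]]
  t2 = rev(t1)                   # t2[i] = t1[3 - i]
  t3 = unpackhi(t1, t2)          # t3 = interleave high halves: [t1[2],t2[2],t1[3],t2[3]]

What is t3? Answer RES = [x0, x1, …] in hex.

RES = [0x4f, 0xf3, 0x4f, 0x5b]

  t0: 5b 4f b8 f3
  t1: 5b f3 4f 4f
  t2: 4f 4f f3 5b
  t3: 4f f3 4f 5b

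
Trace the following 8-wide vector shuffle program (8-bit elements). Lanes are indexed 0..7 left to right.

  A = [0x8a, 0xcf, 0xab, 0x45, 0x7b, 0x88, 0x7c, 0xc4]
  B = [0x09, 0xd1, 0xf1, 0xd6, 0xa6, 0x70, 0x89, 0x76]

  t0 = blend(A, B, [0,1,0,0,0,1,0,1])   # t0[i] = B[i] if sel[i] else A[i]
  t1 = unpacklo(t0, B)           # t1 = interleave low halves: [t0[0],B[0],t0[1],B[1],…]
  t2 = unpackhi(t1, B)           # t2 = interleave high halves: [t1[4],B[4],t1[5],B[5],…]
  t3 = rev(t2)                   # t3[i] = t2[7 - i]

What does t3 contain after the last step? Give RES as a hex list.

→ t0 |8a|d1|ab|45|7b|70|7c|76|
→ t1 |8a|09|d1|d1|ab|f1|45|d6|
→ t2 |ab|a6|f1|70|45|89|d6|76|
→ t3 |76|d6|89|45|70|f1|a6|ab|

RES = [0x76, 0xd6, 0x89, 0x45, 0x70, 0xf1, 0xa6, 0xab]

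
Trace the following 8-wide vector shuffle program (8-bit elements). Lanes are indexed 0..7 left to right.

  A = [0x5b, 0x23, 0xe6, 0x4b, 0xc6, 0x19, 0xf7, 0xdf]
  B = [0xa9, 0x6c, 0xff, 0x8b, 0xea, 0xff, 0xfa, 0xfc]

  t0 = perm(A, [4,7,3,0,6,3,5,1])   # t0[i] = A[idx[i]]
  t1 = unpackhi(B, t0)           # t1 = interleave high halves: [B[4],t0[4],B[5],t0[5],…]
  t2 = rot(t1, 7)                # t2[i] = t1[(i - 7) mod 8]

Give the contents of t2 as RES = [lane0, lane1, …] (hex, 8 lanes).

RES = [ 0xf7  0xff  0x4b  0xfa  0x19  0xfc  0x23  0xea ]

t0 = [0xc6, 0xdf, 0x4b, 0x5b, 0xf7, 0x4b, 0x19, 0x23]
t1 = [0xea, 0xf7, 0xff, 0x4b, 0xfa, 0x19, 0xfc, 0x23]
t2 = [0xf7, 0xff, 0x4b, 0xfa, 0x19, 0xfc, 0x23, 0xea]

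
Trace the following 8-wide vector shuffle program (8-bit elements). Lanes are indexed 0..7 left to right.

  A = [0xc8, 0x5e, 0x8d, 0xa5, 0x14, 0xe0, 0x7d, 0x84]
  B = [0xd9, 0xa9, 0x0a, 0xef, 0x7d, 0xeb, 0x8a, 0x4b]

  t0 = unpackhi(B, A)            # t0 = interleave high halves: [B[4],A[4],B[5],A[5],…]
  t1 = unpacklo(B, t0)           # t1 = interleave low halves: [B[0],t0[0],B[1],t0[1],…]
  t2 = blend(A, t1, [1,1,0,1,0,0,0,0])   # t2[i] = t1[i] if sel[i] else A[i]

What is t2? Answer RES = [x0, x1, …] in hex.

RES = [ 0xd9  0x7d  0x8d  0x14  0x14  0xe0  0x7d  0x84 ]

t0 = [0x7d, 0x14, 0xeb, 0xe0, 0x8a, 0x7d, 0x4b, 0x84]
t1 = [0xd9, 0x7d, 0xa9, 0x14, 0x0a, 0xeb, 0xef, 0xe0]
t2 = [0xd9, 0x7d, 0x8d, 0x14, 0x14, 0xe0, 0x7d, 0x84]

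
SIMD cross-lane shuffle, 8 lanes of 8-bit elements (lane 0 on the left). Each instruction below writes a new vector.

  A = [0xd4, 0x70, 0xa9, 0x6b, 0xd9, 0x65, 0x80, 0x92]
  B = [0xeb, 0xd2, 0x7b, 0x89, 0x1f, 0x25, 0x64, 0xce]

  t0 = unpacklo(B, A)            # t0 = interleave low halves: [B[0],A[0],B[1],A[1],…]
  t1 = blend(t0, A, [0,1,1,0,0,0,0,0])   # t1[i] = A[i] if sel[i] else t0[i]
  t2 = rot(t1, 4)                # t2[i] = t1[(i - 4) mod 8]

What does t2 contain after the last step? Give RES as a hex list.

  t0: eb d4 d2 70 7b a9 89 6b
  t1: eb 70 a9 70 7b a9 89 6b
  t2: 7b a9 89 6b eb 70 a9 70

RES = [ 0x7b  0xa9  0x89  0x6b  0xeb  0x70  0xa9  0x70 ]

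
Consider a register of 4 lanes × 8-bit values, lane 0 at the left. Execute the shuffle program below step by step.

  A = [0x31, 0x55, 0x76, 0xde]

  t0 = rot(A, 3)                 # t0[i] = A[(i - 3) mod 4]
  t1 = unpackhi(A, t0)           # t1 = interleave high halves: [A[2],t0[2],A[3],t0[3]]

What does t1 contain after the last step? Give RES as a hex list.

  t0: 55 76 de 31
  t1: 76 de de 31

RES = [ 0x76  0xde  0xde  0x31 ]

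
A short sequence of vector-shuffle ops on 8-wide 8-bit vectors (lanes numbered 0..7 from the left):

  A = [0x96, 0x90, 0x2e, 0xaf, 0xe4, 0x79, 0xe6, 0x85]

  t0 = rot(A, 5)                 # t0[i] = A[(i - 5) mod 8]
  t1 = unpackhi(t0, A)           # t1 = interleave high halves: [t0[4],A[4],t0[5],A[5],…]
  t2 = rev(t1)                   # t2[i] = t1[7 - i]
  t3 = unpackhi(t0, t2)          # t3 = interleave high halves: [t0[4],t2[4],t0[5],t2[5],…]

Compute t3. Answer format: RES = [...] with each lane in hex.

t0 = [0xaf, 0xe4, 0x79, 0xe6, 0x85, 0x96, 0x90, 0x2e]
t1 = [0x85, 0xe4, 0x96, 0x79, 0x90, 0xe6, 0x2e, 0x85]
t2 = [0x85, 0x2e, 0xe6, 0x90, 0x79, 0x96, 0xe4, 0x85]
t3 = [0x85, 0x79, 0x96, 0x96, 0x90, 0xe4, 0x2e, 0x85]

RES = [ 0x85  0x79  0x96  0x96  0x90  0xe4  0x2e  0x85 ]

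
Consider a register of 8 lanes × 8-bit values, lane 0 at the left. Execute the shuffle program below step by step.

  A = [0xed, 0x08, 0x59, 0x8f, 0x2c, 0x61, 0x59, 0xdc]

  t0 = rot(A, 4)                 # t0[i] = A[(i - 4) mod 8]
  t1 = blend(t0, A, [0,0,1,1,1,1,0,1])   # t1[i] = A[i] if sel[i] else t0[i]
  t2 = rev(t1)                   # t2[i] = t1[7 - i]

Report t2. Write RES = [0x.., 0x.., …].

t0 = [0x2c, 0x61, 0x59, 0xdc, 0xed, 0x08, 0x59, 0x8f]
t1 = [0x2c, 0x61, 0x59, 0x8f, 0x2c, 0x61, 0x59, 0xdc]
t2 = [0xdc, 0x59, 0x61, 0x2c, 0x8f, 0x59, 0x61, 0x2c]

RES = [0xdc, 0x59, 0x61, 0x2c, 0x8f, 0x59, 0x61, 0x2c]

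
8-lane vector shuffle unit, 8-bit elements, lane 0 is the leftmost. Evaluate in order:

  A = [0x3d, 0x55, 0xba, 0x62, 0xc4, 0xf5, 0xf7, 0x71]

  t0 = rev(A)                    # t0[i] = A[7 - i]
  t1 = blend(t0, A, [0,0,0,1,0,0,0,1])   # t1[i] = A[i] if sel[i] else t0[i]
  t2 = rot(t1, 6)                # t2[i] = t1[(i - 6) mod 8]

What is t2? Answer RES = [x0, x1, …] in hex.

RES = [ 0xf5  0x62  0x62  0xba  0x55  0x71  0x71  0xf7 ]

→ t0 |71|f7|f5|c4|62|ba|55|3d|
→ t1 |71|f7|f5|62|62|ba|55|71|
→ t2 |f5|62|62|ba|55|71|71|f7|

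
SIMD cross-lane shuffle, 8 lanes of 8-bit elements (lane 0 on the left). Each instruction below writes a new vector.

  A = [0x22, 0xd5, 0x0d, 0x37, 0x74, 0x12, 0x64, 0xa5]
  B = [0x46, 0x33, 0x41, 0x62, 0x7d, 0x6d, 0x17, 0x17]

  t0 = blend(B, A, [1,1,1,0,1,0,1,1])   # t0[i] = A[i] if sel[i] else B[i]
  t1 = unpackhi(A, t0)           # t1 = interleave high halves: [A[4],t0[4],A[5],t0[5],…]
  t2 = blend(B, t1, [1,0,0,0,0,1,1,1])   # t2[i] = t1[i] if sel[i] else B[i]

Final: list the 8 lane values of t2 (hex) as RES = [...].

  t0: 22 d5 0d 62 74 6d 64 a5
  t1: 74 74 12 6d 64 64 a5 a5
  t2: 74 33 41 62 7d 64 a5 a5

RES = [0x74, 0x33, 0x41, 0x62, 0x7d, 0x64, 0xa5, 0xa5]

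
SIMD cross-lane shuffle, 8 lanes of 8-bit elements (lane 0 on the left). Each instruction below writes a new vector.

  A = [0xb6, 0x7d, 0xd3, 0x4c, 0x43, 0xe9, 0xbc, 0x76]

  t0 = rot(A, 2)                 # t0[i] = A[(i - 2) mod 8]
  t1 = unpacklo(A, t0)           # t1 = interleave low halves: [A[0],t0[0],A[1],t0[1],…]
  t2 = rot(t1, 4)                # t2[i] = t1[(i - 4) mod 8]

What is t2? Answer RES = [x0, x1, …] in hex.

RES = [0xd3, 0xb6, 0x4c, 0x7d, 0xb6, 0xbc, 0x7d, 0x76]

  t0: bc 76 b6 7d d3 4c 43 e9
  t1: b6 bc 7d 76 d3 b6 4c 7d
  t2: d3 b6 4c 7d b6 bc 7d 76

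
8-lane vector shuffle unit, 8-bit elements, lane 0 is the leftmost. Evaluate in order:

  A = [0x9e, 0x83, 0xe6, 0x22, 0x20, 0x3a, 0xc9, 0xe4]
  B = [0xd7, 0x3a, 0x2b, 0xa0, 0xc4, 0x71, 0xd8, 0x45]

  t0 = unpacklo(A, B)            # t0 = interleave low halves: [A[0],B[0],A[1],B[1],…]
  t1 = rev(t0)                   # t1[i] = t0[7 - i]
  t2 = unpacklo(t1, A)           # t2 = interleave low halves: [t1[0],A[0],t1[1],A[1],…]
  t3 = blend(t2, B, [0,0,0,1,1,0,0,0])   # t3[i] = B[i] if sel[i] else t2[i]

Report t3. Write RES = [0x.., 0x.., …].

  t0: 9e d7 83 3a e6 2b 22 a0
  t1: a0 22 2b e6 3a 83 d7 9e
  t2: a0 9e 22 83 2b e6 e6 22
  t3: a0 9e 22 a0 c4 e6 e6 22

RES = [ 0xa0  0x9e  0x22  0xa0  0xc4  0xe6  0xe6  0x22 ]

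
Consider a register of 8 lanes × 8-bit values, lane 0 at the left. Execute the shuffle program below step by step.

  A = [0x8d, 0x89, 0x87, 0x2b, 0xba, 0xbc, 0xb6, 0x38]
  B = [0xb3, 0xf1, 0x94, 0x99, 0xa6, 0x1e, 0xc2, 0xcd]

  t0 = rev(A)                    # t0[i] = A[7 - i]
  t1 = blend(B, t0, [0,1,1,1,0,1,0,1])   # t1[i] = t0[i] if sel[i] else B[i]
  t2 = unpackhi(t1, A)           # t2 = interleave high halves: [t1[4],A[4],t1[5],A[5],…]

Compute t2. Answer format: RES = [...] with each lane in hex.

t0 = [0x38, 0xb6, 0xbc, 0xba, 0x2b, 0x87, 0x89, 0x8d]
t1 = [0xb3, 0xb6, 0xbc, 0xba, 0xa6, 0x87, 0xc2, 0x8d]
t2 = [0xa6, 0xba, 0x87, 0xbc, 0xc2, 0xb6, 0x8d, 0x38]

RES = [0xa6, 0xba, 0x87, 0xbc, 0xc2, 0xb6, 0x8d, 0x38]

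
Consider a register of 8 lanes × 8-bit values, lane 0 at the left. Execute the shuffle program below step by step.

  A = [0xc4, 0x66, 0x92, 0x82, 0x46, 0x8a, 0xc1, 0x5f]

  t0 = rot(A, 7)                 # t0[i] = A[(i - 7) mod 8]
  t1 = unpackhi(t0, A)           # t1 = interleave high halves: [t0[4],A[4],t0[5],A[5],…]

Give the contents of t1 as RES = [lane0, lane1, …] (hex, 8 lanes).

RES = [0x8a, 0x46, 0xc1, 0x8a, 0x5f, 0xc1, 0xc4, 0x5f]

t0 = [0x66, 0x92, 0x82, 0x46, 0x8a, 0xc1, 0x5f, 0xc4]
t1 = [0x8a, 0x46, 0xc1, 0x8a, 0x5f, 0xc1, 0xc4, 0x5f]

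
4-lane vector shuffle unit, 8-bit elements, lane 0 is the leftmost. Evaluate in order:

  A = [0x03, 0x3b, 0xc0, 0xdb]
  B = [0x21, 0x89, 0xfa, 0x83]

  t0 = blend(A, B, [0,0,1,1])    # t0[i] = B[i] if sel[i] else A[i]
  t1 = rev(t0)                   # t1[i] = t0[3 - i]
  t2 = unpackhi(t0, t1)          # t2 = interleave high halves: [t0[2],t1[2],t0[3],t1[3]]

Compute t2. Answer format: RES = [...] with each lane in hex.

RES = [0xfa, 0x3b, 0x83, 0x03]

t0 = [0x03, 0x3b, 0xfa, 0x83]
t1 = [0x83, 0xfa, 0x3b, 0x03]
t2 = [0xfa, 0x3b, 0x83, 0x03]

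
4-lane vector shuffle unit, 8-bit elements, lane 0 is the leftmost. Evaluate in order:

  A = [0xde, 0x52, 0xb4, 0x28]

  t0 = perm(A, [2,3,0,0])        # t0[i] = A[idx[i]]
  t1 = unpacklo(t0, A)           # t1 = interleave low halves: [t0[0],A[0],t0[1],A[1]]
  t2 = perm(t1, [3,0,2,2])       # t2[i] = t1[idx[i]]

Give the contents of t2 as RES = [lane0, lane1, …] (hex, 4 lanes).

RES = [0x52, 0xb4, 0x28, 0x28]

t0 = [0xb4, 0x28, 0xde, 0xde]
t1 = [0xb4, 0xde, 0x28, 0x52]
t2 = [0x52, 0xb4, 0x28, 0x28]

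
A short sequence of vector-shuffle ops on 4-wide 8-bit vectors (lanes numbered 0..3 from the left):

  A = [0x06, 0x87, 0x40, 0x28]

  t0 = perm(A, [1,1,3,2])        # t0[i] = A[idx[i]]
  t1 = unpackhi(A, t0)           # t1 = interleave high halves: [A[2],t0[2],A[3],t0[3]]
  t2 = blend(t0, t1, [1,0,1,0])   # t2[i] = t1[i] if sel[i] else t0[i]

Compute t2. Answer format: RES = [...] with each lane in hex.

RES = [ 0x40  0x87  0x28  0x40 ]

  t0: 87 87 28 40
  t1: 40 28 28 40
  t2: 40 87 28 40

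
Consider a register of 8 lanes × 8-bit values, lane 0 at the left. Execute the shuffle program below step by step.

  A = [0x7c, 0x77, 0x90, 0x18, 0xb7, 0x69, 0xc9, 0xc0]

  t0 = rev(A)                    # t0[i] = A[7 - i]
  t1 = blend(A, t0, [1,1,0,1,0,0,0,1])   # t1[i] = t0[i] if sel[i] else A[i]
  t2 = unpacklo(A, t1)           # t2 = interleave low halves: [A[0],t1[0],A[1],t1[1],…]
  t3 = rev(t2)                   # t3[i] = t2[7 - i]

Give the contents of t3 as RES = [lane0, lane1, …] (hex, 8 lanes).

RES = [0xb7, 0x18, 0x90, 0x90, 0xc9, 0x77, 0xc0, 0x7c]

t0 = [0xc0, 0xc9, 0x69, 0xb7, 0x18, 0x90, 0x77, 0x7c]
t1 = [0xc0, 0xc9, 0x90, 0xb7, 0xb7, 0x69, 0xc9, 0x7c]
t2 = [0x7c, 0xc0, 0x77, 0xc9, 0x90, 0x90, 0x18, 0xb7]
t3 = [0xb7, 0x18, 0x90, 0x90, 0xc9, 0x77, 0xc0, 0x7c]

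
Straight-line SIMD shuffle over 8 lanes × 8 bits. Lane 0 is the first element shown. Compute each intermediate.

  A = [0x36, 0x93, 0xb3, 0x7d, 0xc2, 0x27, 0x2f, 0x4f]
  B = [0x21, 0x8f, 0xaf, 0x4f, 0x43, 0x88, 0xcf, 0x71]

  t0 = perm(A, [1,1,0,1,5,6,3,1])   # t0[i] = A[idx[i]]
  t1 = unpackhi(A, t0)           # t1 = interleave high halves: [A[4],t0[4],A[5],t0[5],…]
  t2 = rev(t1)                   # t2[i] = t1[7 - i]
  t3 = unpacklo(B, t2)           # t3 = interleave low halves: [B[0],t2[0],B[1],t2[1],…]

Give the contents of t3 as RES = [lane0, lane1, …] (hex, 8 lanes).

RES = [ 0x21  0x93  0x8f  0x4f  0xaf  0x7d  0x4f  0x2f ]

  t0: 93 93 36 93 27 2f 7d 93
  t1: c2 27 27 2f 2f 7d 4f 93
  t2: 93 4f 7d 2f 2f 27 27 c2
  t3: 21 93 8f 4f af 7d 4f 2f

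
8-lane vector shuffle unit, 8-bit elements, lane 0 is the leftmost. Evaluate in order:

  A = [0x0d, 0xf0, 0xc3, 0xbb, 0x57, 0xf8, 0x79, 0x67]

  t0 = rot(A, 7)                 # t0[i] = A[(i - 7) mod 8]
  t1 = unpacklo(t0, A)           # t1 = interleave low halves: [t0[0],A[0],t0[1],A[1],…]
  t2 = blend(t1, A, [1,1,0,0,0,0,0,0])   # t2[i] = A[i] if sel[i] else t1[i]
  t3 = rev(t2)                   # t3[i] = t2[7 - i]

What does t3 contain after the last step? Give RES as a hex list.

RES = [ 0xbb  0x57  0xc3  0xbb  0xf0  0xc3  0xf0  0x0d ]

  t0: f0 c3 bb 57 f8 79 67 0d
  t1: f0 0d c3 f0 bb c3 57 bb
  t2: 0d f0 c3 f0 bb c3 57 bb
  t3: bb 57 c3 bb f0 c3 f0 0d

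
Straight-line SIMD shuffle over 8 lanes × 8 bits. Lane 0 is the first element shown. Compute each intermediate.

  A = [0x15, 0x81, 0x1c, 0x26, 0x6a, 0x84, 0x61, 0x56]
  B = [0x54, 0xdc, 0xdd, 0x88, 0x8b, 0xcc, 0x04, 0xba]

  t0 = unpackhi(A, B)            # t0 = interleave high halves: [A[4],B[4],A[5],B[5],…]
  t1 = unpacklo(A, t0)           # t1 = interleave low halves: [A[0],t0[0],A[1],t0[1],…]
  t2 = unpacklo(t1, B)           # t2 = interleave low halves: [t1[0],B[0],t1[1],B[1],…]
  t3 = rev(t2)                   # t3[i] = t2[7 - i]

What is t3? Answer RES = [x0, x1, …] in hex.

RES = [0x88, 0x8b, 0xdd, 0x81, 0xdc, 0x6a, 0x54, 0x15]

t0 = [0x6a, 0x8b, 0x84, 0xcc, 0x61, 0x04, 0x56, 0xba]
t1 = [0x15, 0x6a, 0x81, 0x8b, 0x1c, 0x84, 0x26, 0xcc]
t2 = [0x15, 0x54, 0x6a, 0xdc, 0x81, 0xdd, 0x8b, 0x88]
t3 = [0x88, 0x8b, 0xdd, 0x81, 0xdc, 0x6a, 0x54, 0x15]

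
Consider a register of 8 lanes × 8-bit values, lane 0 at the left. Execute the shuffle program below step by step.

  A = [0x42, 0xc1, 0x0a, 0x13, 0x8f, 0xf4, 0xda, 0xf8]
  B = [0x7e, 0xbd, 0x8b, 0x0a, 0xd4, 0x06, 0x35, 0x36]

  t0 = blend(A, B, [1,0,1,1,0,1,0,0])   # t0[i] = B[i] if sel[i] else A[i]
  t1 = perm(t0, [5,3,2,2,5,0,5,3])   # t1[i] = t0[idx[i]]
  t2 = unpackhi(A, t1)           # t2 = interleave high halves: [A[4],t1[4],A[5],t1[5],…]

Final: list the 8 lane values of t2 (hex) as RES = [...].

  t0: 7e c1 8b 0a 8f 06 da f8
  t1: 06 0a 8b 8b 06 7e 06 0a
  t2: 8f 06 f4 7e da 06 f8 0a

RES = [0x8f, 0x06, 0xf4, 0x7e, 0xda, 0x06, 0xf8, 0x0a]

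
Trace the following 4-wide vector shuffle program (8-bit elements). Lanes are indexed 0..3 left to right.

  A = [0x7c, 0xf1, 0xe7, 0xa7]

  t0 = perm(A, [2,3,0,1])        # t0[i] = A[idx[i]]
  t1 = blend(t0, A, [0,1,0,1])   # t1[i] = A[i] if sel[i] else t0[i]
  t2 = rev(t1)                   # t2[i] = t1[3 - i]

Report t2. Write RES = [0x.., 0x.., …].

  t0: e7 a7 7c f1
  t1: e7 f1 7c a7
  t2: a7 7c f1 e7

RES = [ 0xa7  0x7c  0xf1  0xe7 ]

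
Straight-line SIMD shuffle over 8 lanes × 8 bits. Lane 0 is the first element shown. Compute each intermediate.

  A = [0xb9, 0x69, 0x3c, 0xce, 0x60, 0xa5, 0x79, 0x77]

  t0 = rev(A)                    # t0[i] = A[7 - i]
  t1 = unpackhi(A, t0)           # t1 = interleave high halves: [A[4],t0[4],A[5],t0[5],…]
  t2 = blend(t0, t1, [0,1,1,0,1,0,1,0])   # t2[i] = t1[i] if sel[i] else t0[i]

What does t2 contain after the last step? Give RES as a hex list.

→ t0 |77|79|a5|60|ce|3c|69|b9|
→ t1 |60|ce|a5|3c|79|69|77|b9|
→ t2 |77|ce|a5|60|79|3c|77|b9|

RES = [0x77, 0xce, 0xa5, 0x60, 0x79, 0x3c, 0x77, 0xb9]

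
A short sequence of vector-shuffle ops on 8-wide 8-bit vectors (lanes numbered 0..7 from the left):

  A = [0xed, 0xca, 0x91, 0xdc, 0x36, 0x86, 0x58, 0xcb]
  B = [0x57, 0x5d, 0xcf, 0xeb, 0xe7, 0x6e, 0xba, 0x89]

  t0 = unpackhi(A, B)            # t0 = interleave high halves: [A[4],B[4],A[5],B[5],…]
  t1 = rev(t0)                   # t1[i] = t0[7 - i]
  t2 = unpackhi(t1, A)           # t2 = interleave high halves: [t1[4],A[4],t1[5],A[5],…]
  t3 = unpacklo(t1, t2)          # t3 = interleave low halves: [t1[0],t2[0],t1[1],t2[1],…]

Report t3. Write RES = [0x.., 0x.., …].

  t0: 36 e7 86 6e 58 ba cb 89
  t1: 89 cb ba 58 6e 86 e7 36
  t2: 6e 36 86 86 e7 58 36 cb
  t3: 89 6e cb 36 ba 86 58 86

RES = [ 0x89  0x6e  0xcb  0x36  0xba  0x86  0x58  0x86 ]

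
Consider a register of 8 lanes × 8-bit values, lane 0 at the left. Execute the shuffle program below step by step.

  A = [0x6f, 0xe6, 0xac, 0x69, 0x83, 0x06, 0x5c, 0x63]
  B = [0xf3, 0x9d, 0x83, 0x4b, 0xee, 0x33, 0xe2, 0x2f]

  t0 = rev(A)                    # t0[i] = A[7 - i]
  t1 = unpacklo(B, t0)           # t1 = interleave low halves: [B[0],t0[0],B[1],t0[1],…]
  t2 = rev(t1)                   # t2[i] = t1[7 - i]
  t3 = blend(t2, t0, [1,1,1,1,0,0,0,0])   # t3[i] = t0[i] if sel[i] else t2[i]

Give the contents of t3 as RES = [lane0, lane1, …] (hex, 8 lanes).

t0 = [0x63, 0x5c, 0x06, 0x83, 0x69, 0xac, 0xe6, 0x6f]
t1 = [0xf3, 0x63, 0x9d, 0x5c, 0x83, 0x06, 0x4b, 0x83]
t2 = [0x83, 0x4b, 0x06, 0x83, 0x5c, 0x9d, 0x63, 0xf3]
t3 = [0x63, 0x5c, 0x06, 0x83, 0x5c, 0x9d, 0x63, 0xf3]

RES = [0x63, 0x5c, 0x06, 0x83, 0x5c, 0x9d, 0x63, 0xf3]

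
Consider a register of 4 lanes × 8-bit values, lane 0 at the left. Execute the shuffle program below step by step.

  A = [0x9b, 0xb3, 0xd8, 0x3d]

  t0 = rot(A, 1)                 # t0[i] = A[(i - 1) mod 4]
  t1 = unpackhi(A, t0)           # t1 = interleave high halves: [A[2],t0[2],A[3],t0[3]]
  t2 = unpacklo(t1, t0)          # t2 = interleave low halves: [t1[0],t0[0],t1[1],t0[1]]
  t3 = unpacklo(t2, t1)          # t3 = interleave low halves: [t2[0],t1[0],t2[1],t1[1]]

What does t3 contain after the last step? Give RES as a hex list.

RES = [0xd8, 0xd8, 0x3d, 0xb3]

t0 = [0x3d, 0x9b, 0xb3, 0xd8]
t1 = [0xd8, 0xb3, 0x3d, 0xd8]
t2 = [0xd8, 0x3d, 0xb3, 0x9b]
t3 = [0xd8, 0xd8, 0x3d, 0xb3]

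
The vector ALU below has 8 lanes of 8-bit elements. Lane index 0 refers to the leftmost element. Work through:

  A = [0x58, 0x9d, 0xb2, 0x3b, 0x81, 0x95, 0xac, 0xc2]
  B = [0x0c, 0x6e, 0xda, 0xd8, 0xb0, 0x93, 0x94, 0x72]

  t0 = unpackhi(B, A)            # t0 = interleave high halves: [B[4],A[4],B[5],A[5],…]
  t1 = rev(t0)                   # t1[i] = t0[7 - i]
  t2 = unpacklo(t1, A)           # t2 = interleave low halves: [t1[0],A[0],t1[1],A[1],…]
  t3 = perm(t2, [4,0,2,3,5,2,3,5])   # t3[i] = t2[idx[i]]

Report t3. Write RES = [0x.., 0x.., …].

RES = [ 0xac  0xc2  0x72  0x9d  0xb2  0x72  0x9d  0xb2 ]

t0 = [0xb0, 0x81, 0x93, 0x95, 0x94, 0xac, 0x72, 0xc2]
t1 = [0xc2, 0x72, 0xac, 0x94, 0x95, 0x93, 0x81, 0xb0]
t2 = [0xc2, 0x58, 0x72, 0x9d, 0xac, 0xb2, 0x94, 0x3b]
t3 = [0xac, 0xc2, 0x72, 0x9d, 0xb2, 0x72, 0x9d, 0xb2]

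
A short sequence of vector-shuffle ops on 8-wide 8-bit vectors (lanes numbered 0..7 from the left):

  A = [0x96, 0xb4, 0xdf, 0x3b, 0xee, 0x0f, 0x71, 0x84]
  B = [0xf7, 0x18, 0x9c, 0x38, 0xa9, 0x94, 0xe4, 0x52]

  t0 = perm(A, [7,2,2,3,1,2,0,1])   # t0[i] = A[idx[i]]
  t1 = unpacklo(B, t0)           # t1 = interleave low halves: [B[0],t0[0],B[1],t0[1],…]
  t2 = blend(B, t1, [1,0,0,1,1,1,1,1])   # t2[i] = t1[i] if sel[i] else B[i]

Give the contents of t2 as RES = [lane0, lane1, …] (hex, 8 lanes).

RES = [0xf7, 0x18, 0x9c, 0xdf, 0x9c, 0xdf, 0x38, 0x3b]

  t0: 84 df df 3b b4 df 96 b4
  t1: f7 84 18 df 9c df 38 3b
  t2: f7 18 9c df 9c df 38 3b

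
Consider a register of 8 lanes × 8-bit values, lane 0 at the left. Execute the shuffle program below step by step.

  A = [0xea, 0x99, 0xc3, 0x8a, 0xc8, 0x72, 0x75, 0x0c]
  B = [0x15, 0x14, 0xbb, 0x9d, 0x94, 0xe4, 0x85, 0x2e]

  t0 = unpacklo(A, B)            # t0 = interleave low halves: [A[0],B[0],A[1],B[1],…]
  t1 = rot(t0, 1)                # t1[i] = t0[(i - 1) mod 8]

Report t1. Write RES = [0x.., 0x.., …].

RES = [ 0x9d  0xea  0x15  0x99  0x14  0xc3  0xbb  0x8a ]

→ t0 |ea|15|99|14|c3|bb|8a|9d|
→ t1 |9d|ea|15|99|14|c3|bb|8a|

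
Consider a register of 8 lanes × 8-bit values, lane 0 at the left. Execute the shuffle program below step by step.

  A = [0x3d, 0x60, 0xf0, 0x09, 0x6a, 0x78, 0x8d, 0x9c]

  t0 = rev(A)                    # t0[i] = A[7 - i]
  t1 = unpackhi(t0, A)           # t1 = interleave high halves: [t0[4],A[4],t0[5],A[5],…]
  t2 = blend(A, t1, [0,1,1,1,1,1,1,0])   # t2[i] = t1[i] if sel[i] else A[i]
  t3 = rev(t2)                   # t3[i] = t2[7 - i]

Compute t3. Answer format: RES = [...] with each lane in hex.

RES = [ 0x9c  0x3d  0x8d  0x60  0x78  0xf0  0x6a  0x3d ]

  t0: 9c 8d 78 6a 09 f0 60 3d
  t1: 09 6a f0 78 60 8d 3d 9c
  t2: 3d 6a f0 78 60 8d 3d 9c
  t3: 9c 3d 8d 60 78 f0 6a 3d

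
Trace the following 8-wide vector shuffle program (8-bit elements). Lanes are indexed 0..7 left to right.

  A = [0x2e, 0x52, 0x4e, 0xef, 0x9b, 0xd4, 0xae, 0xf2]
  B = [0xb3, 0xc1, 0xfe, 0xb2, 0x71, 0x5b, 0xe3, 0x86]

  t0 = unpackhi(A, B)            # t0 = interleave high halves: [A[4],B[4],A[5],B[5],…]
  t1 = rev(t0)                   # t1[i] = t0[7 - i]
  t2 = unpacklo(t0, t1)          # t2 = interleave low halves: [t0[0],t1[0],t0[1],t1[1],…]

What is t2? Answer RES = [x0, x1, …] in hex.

RES = [ 0x9b  0x86  0x71  0xf2  0xd4  0xe3  0x5b  0xae ]

→ t0 |9b|71|d4|5b|ae|e3|f2|86|
→ t1 |86|f2|e3|ae|5b|d4|71|9b|
→ t2 |9b|86|71|f2|d4|e3|5b|ae|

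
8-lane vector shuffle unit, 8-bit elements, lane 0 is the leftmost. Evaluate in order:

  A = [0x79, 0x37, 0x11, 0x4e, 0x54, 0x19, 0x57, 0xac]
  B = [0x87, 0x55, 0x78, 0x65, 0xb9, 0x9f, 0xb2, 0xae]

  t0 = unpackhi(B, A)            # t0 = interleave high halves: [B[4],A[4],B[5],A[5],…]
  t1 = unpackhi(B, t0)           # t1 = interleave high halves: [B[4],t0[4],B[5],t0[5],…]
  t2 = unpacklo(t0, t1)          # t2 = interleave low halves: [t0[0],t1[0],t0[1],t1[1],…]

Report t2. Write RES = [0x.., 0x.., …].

t0 = [0xb9, 0x54, 0x9f, 0x19, 0xb2, 0x57, 0xae, 0xac]
t1 = [0xb9, 0xb2, 0x9f, 0x57, 0xb2, 0xae, 0xae, 0xac]
t2 = [0xb9, 0xb9, 0x54, 0xb2, 0x9f, 0x9f, 0x19, 0x57]

RES = [ 0xb9  0xb9  0x54  0xb2  0x9f  0x9f  0x19  0x57 ]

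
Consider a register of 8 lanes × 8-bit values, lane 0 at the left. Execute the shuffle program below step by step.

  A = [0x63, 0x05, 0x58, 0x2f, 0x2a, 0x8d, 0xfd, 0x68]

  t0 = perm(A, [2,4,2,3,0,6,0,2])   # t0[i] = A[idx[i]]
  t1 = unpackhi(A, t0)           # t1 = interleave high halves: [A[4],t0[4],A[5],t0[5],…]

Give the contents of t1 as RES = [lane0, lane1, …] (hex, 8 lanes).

t0 = [0x58, 0x2a, 0x58, 0x2f, 0x63, 0xfd, 0x63, 0x58]
t1 = [0x2a, 0x63, 0x8d, 0xfd, 0xfd, 0x63, 0x68, 0x58]

RES = [0x2a, 0x63, 0x8d, 0xfd, 0xfd, 0x63, 0x68, 0x58]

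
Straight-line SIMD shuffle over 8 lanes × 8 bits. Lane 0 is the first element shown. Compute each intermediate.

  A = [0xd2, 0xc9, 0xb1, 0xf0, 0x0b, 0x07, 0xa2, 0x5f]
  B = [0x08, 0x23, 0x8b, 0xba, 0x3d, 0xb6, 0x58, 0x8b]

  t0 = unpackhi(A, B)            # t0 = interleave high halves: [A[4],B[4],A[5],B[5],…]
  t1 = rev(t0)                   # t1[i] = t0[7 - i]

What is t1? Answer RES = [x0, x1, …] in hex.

→ t0 |0b|3d|07|b6|a2|58|5f|8b|
→ t1 |8b|5f|58|a2|b6|07|3d|0b|

RES = [0x8b, 0x5f, 0x58, 0xa2, 0xb6, 0x07, 0x3d, 0x0b]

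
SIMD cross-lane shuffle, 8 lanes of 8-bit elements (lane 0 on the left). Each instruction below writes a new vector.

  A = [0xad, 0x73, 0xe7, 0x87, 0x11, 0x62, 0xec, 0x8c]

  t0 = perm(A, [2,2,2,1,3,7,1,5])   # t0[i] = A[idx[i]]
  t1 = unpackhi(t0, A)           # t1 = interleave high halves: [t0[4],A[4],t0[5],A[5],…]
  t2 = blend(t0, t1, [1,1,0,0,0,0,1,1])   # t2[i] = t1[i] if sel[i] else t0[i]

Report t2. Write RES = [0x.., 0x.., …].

t0 = [0xe7, 0xe7, 0xe7, 0x73, 0x87, 0x8c, 0x73, 0x62]
t1 = [0x87, 0x11, 0x8c, 0x62, 0x73, 0xec, 0x62, 0x8c]
t2 = [0x87, 0x11, 0xe7, 0x73, 0x87, 0x8c, 0x62, 0x8c]

RES = [ 0x87  0x11  0xe7  0x73  0x87  0x8c  0x62  0x8c ]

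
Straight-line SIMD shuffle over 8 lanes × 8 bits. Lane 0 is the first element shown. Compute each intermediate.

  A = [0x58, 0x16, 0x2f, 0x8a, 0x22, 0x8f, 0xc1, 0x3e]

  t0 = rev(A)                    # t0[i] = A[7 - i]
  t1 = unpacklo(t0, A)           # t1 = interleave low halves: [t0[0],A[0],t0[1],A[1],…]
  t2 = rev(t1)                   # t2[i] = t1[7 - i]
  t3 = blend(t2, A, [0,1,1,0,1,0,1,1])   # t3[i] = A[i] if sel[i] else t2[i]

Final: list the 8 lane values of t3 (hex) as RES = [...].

t0 = [0x3e, 0xc1, 0x8f, 0x22, 0x8a, 0x2f, 0x16, 0x58]
t1 = [0x3e, 0x58, 0xc1, 0x16, 0x8f, 0x2f, 0x22, 0x8a]
t2 = [0x8a, 0x22, 0x2f, 0x8f, 0x16, 0xc1, 0x58, 0x3e]
t3 = [0x8a, 0x16, 0x2f, 0x8f, 0x22, 0xc1, 0xc1, 0x3e]

RES = [0x8a, 0x16, 0x2f, 0x8f, 0x22, 0xc1, 0xc1, 0x3e]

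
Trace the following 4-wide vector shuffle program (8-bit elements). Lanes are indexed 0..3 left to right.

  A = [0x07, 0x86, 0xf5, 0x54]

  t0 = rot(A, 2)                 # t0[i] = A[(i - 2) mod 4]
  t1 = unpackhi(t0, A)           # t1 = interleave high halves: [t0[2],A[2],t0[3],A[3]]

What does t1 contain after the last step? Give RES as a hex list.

t0 = [0xf5, 0x54, 0x07, 0x86]
t1 = [0x07, 0xf5, 0x86, 0x54]

RES = [ 0x07  0xf5  0x86  0x54 ]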